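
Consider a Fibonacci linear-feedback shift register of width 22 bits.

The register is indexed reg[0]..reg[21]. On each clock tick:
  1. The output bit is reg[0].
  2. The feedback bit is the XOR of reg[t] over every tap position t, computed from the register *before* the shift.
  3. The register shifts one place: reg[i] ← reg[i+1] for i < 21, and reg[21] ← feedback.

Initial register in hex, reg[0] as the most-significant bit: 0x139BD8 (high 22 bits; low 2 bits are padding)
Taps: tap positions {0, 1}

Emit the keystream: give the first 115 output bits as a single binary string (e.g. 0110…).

0001001110011011110110001101001010110001101001011101111101001011101110011000011101110011001010100010011001010101111

k : reg_k → out_k, fb_k
0: 0001001110011011110110 → 0, fb=0
1: 0010011100110111101100 → 0, fb=0
2: 0100111001101111011000 → 0, fb=1
3: 1001110011011110110001 → 1, fb=1
4: 0011100110111101100011 → 0, fb=0
5: 0111001101111011000110 → 0, fb=1
6: 1110011011110110001101 → 1, fb=0
7: 1100110111101100011010 → 1, fb=0
8: 1001101111011000110100 → 1, fb=1
9: 0011011110110001101001 → 0, fb=0
10: 0110111101100011010010 → 0, fb=1
11: 1101111011000110100101 → 1, fb=0
12: 1011110110001101001010 → 1, fb=1
13: 0111101100011010010101 → 0, fb=1
14: 1111011000110100101011 → 1, fb=0
15: 1110110001101001010110 → 1, fb=0
16: 1101100011010010101100 → 1, fb=0
17: 1011000110100101011000 → 1, fb=1
18: 0110001101001010110001 → 0, fb=1
19: 1100011010010101100011 → 1, fb=0
20: 1000110100101011000110 → 1, fb=1
21: 0001101001010110001101 → 0, fb=0
22: 0011010010101100011010 → 0, fb=0
23: 0110100101011000110100 → 0, fb=1
24: 1101001010110001101001 → 1, fb=0
25: 1010010101100011010010 → 1, fb=1
26: 0100101011000110100101 → 0, fb=1
27: 1001010110001101001011 → 1, fb=1
28: 0010101100011010010111 → 0, fb=0
29: 0101011000110100101110 → 0, fb=1
30: 1010110001101001011101 → 1, fb=1
31: 0101100011010010111011 → 0, fb=1
32: 1011000110100101110111 → 1, fb=1
33: 0110001101001011101111 → 0, fb=1
34: 1100011010010111011111 → 1, fb=0
35: 1000110100101110111110 → 1, fb=1
36: 0001101001011101111101 → 0, fb=0
37: 0011010010111011111010 → 0, fb=0
38: 0110100101110111110100 → 0, fb=1
39: 1101001011101111101001 → 1, fb=0
40: 1010010111011111010010 → 1, fb=1
41: 0100101110111110100101 → 0, fb=1
42: 1001011101111101001011 → 1, fb=1
43: 0010111011111010010111 → 0, fb=0
44: 0101110111110100101110 → 0, fb=1
45: 1011101111101001011101 → 1, fb=1
46: 0111011111010010111011 → 0, fb=1
47: 1110111110100101110111 → 1, fb=0
48: 1101111101001011101110 → 1, fb=0
49: 1011111010010111011100 → 1, fb=1
50: 0111110100101110111001 → 0, fb=1
51: 1111101001011101110011 → 1, fb=0
52: 1111010010111011100110 → 1, fb=0
53: 1110100101110111001100 → 1, fb=0
54: 1101001011101110011000 → 1, fb=0
55: 1010010111011100110000 → 1, fb=1
56: 0100101110111001100001 → 0, fb=1
57: 1001011101110011000011 → 1, fb=1
58: 0010111011100110000111 → 0, fb=0
59: 0101110111001100001110 → 0, fb=1
60: 1011101110011000011101 → 1, fb=1
61: 0111011100110000111011 → 0, fb=1
62: 1110111001100001110111 → 1, fb=0
63: 1101110011000011101110 → 1, fb=0
64: 1011100110000111011100 → 1, fb=1
65: 0111001100001110111001 → 0, fb=1
66: 1110011000011101110011 → 1, fb=0
67: 1100110000111011100110 → 1, fb=0
68: 1001100001110111001100 → 1, fb=1
69: 0011000011101110011001 → 0, fb=0
70: 0110000111011100110010 → 0, fb=1
71: 1100001110111001100101 → 1, fb=0
72: 1000011101110011001010 → 1, fb=1
73: 0000111011100110010101 → 0, fb=0
74: 0001110111001100101010 → 0, fb=0
75: 0011101110011001010100 → 0, fb=0
76: 0111011100110010101000 → 0, fb=1
77: 1110111001100101010001 → 1, fb=0
78: 1101110011001010100010 → 1, fb=0
79: 1011100110010101000100 → 1, fb=1
80: 0111001100101010001001 → 0, fb=1
81: 1110011001010100010011 → 1, fb=0
82: 1100110010101000100110 → 1, fb=0
83: 1001100101010001001100 → 1, fb=1
84: 0011001010100010011001 → 0, fb=0
85: 0110010101000100110010 → 0, fb=1
86: 1100101010001001100101 → 1, fb=0
87: 1001010100010011001010 → 1, fb=1
88: 0010101000100110010101 → 0, fb=0
89: 0101010001001100101010 → 0, fb=1
90: 1010100010011001010101 → 1, fb=1
91: 0101000100110010101011 → 0, fb=1
92: 1010001001100101010111 → 1, fb=1
93: 0100010011001010101111 → 0, fb=1
94: 1000100110010101011111 → 1, fb=1
95: 0001001100101010111111 → 0, fb=0
96: 0010011001010101111110 → 0, fb=0
97: 0100110010101011111100 → 0, fb=1
98: 1001100101010111111001 → 1, fb=1
99: 0011001010101111110011 → 0, fb=0
100: 0110010101011111100110 → 0, fb=1
101: 1100101010111111001101 → 1, fb=0
102: 1001010101111110011010 → 1, fb=1
103: 0010101011111100110101 → 0, fb=0
104: 0101010111111001101010 → 0, fb=1
105: 1010101111110011010101 → 1, fb=1
106: 0101011111100110101011 → 0, fb=1
107: 1010111111001101010111 → 1, fb=1
108: 0101111110011010101111 → 0, fb=1
109: 1011111100110101011111 → 1, fb=1
110: 0111111001101010111111 → 0, fb=1
111: 1111110011010101111111 → 1, fb=0
112: 1111100110101011111110 → 1, fb=0
113: 1111001101010111111100 → 1, fb=0
114: 1110011010101111111000 → 1, fb=0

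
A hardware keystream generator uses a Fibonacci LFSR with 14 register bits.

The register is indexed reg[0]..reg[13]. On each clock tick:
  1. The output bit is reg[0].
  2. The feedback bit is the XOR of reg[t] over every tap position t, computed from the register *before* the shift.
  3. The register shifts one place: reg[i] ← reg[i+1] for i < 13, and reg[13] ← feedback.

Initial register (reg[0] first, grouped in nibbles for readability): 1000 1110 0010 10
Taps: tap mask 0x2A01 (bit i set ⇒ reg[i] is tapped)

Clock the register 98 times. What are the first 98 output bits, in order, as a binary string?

step | reg (before) | out | fb
   0 | 10001110001010 | 1 | 1
   1 | 00011100010101 | 0 | 1
   2 | 00111000101011 | 0 | 1
   3 | 01110001010111 | 0 | 1
   4 | 11100010101111 | 1 | 1
   5 | 11000101011111 | 1 | 0
   6 | 10001010111110 | 1 | 1
   7 | 00010101111101 | 0 | 1
   8 | 00101011111011 | 0 | 0
   9 | 01010111110110 | 0 | 0
  10 | 10101111101100 | 1 | 0
  11 | 01011111011000 | 0 | 1
  12 | 10111110110001 | 1 | 1
  13 | 01111101100011 | 0 | 1
  14 | 11111011000111 | 1 | 1
  15 | 11110110001111 | 1 | 1
  16 | 11101100011111 | 1 | 0
  17 | 11011000111110 | 1 | 1
  18 | 10110001111101 | 1 | 0
  19 | 01100011111010 | 0 | 1
  20 | 11000111110101 | 1 | 0
  21 | 10001111101010 | 1 | 1
  22 | 00011111010101 | 0 | 1
  23 | 00111110101011 | 0 | 1
  24 | 01111101010111 | 0 | 1
  25 | 11111010101111 | 1 | 1
  26 | 11110101011111 | 1 | 0
  27 | 11101010111110 | 1 | 1
  28 | 11010101111101 | 1 | 0
  29 | 10101011111010 | 1 | 0
  30 | 01010111110100 | 0 | 0
  31 | 10101111101000 | 1 | 1
  32 | 01011111010001 | 0 | 0
  33 | 10111110100010 | 1 | 1
  34 | 01111101000101 | 0 | 0
  35 | 11111010001010 | 1 | 1
  36 | 11110100010101 | 1 | 0
  37 | 11101000101010 | 1 | 1
  38 | 11010001010101 | 1 | 0
  39 | 10100010101010 | 1 | 1
  40 | 01000101010101 | 0 | 1
  41 | 10001010101011 | 1 | 0
  42 | 00010101010110 | 0 | 0
  43 | 00101010101100 | 0 | 1
  44 | 01010101011001 | 0 | 0
  45 | 10101010110010 | 1 | 0
  46 | 01010101100100 | 0 | 1
  47 | 10101011001001 | 1 | 0
  48 | 01010110010010 | 0 | 1
  49 | 10101100100101 | 1 | 1
  50 | 01011001001011 | 0 | 1
  51 | 10110010010111 | 1 | 0
  52 | 01100100101110 | 0 | 1
  53 | 11001001011101 | 1 | 0
  54 | 10010010111010 | 1 | 0
  55 | 00100101110100 | 0 | 0
  56 | 01001011101000 | 0 | 0
  57 | 10010111010000 | 1 | 0
  58 | 00101110100000 | 0 | 0
  59 | 01011101000000 | 0 | 0
  60 | 10111010000000 | 1 | 1
  61 | 01110100000001 | 0 | 1
  62 | 11101000000011 | 1 | 0
  63 | 11010000000110 | 1 | 0
  64 | 10100000001100 | 1 | 0
  65 | 01000000011000 | 0 | 1
  66 | 10000000110001 | 1 | 1
  67 | 00000001100011 | 0 | 1
  68 | 00000011000111 | 0 | 0
  69 | 00000110001110 | 0 | 1
  70 | 00001100011101 | 0 | 1
  71 | 00011000111011 | 0 | 0
  72 | 00110001110110 | 0 | 0
  73 | 01100011101100 | 0 | 1
  74 | 11000111011001 | 1 | 1
  75 | 10001110110011 | 1 | 1
  76 | 00011101100111 | 0 | 0
  77 | 00111011001110 | 0 | 1
  78 | 01110110011101 | 0 | 1
  79 | 11101100111011 | 1 | 1
  80 | 11011001110111 | 1 | 0
  81 | 10110011101110 | 1 | 0
  82 | 01100111011100 | 0 | 0
  83 | 11001110111000 | 1 | 0
  84 | 10011101110000 | 1 | 0
  85 | 00111011100000 | 0 | 0
  86 | 01110111000000 | 0 | 0
  87 | 11101110000000 | 1 | 1
  88 | 11011100000001 | 1 | 0
  89 | 10111000000010 | 1 | 1
  90 | 01110000000101 | 0 | 0
  91 | 11100000001010 | 1 | 1
  92 | 11000000010101 | 1 | 0
  93 | 10000000101010 | 1 | 1
  94 | 00000001010101 | 0 | 1
  95 | 00000010101011 | 0 | 1
  96 | 00000101010111 | 0 | 1
  97 | 00001010101111 | 0 | 0

10001110001010111110110001111101010111110100010101010110010010111010000000110001110110011101110000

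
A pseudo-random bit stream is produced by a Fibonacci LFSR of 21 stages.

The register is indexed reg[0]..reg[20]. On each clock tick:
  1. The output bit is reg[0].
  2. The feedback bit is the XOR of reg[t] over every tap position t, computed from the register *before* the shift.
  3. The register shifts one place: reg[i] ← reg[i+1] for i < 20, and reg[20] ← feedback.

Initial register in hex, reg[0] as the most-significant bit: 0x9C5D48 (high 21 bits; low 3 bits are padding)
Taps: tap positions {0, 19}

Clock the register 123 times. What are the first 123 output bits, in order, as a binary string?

k : reg_k → out_k, fb_k
0: 100111000101110101001 → 1, fb=1
1: 001110001011101010011 → 0, fb=1
2: 011100010111010100111 → 0, fb=1
3: 111000101110101001111 → 1, fb=0
4: 110001011101010011110 → 1, fb=0
5: 100010111010100111100 → 1, fb=1
6: 000101110101001111001 → 0, fb=0
7: 001011101010011110010 → 0, fb=1
8: 010111010100111100101 → 0, fb=0
9: 101110101001111001010 → 1, fb=0
10: 011101010011110010100 → 0, fb=0
11: 111010100111100101000 → 1, fb=1
12: 110101001111001010001 → 1, fb=1
13: 101010011110010100011 → 1, fb=0
14: 010100111100101000110 → 0, fb=1
15: 101001111001010001101 → 1, fb=1
16: 010011110010100011011 → 0, fb=1
17: 100111100101000110111 → 1, fb=0
18: 001111001010001101110 → 0, fb=1
19: 011110010100011011101 → 0, fb=0
20: 111100101000110111010 → 1, fb=0
21: 111001010001101110100 → 1, fb=1
22: 110010100011011101001 → 1, fb=1
23: 100101000110111010011 → 1, fb=0
24: 001010001101110100110 → 0, fb=1
25: 010100011011101001101 → 0, fb=0
26: 101000110111010011010 → 1, fb=0
27: 010001101110100110100 → 0, fb=0
28: 100011011101001101000 → 1, fb=1
29: 000110111010011010001 → 0, fb=0
30: 001101110100110100010 → 0, fb=1
31: 011011101001101000101 → 0, fb=0
32: 110111010011010001010 → 1, fb=0
33: 101110100110100010100 → 1, fb=1
34: 011101001101000101001 → 0, fb=0
35: 111010011010001010010 → 1, fb=0
36: 110100110100010100100 → 1, fb=1
37: 101001101000101001001 → 1, fb=1
38: 010011010001010010011 → 0, fb=1
39: 100110100010100100111 → 1, fb=0
40: 001101000101001001110 → 0, fb=1
41: 011010001010010011101 → 0, fb=0
42: 110100010100100111010 → 1, fb=0
43: 101000101001001110100 → 1, fb=1
44: 010001010010011101001 → 0, fb=0
45: 100010100100111010010 → 1, fb=0
46: 000101001001110100100 → 0, fb=0
47: 001010010011101001000 → 0, fb=0
48: 010100100111010010000 → 0, fb=0
49: 101001001110100100000 → 1, fb=1
50: 010010011101001000001 → 0, fb=0
51: 100100111010010000010 → 1, fb=0
52: 001001110100100000100 → 0, fb=0
53: 010011101001000001000 → 0, fb=0
54: 100111010010000010000 → 1, fb=1
55: 001110100100000100001 → 0, fb=0
56: 011101001000001000010 → 0, fb=1
57: 111010010000010000101 → 1, fb=1
58: 110100100000100001011 → 1, fb=0
59: 101001000001000010110 → 1, fb=0
60: 010010000010000101100 → 0, fb=0
61: 100100000100001011000 → 1, fb=1
62: 001000001000010110001 → 0, fb=0
63: 010000010000101100010 → 0, fb=1
64: 100000100001011000101 → 1, fb=1
65: 000001000010110001011 → 0, fb=1
66: 000010000101100010111 → 0, fb=1
67: 000100001011000101111 → 0, fb=1
68: 001000010110001011111 → 0, fb=1
69: 010000101100010111111 → 0, fb=1
70: 100001011000101111111 → 1, fb=0
71: 000010110001011111110 → 0, fb=1
72: 000101100010111111101 → 0, fb=0
73: 001011000101111111010 → 0, fb=1
74: 010110001011111110101 → 0, fb=0
75: 101100010111111101010 → 1, fb=0
76: 011000101111111010100 → 0, fb=0
77: 110001011111110101000 → 1, fb=1
78: 100010111111101010001 → 1, fb=1
79: 000101111111010100011 → 0, fb=1
80: 001011111110101000111 → 0, fb=1
81: 010111111101010001111 → 0, fb=1
82: 101111111010100011111 → 1, fb=0
83: 011111110101000111110 → 0, fb=1
84: 111111101010001111101 → 1, fb=1
85: 111111010100011111011 → 1, fb=0
86: 111110101000111110110 → 1, fb=0
87: 111101010001111101100 → 1, fb=1
88: 111010100011111011001 → 1, fb=1
89: 110101000111110110011 → 1, fb=0
90: 101010001111101100110 → 1, fb=0
91: 010100011111011001100 → 0, fb=0
92: 101000111110110011000 → 1, fb=1
93: 010001111101100110001 → 0, fb=0
94: 100011111011001100010 → 1, fb=0
95: 000111110110011000100 → 0, fb=0
96: 001111101100110001000 → 0, fb=0
97: 011111011001100010000 → 0, fb=0
98: 111110110011000100000 → 1, fb=1
99: 111101100110001000001 → 1, fb=1
100: 111011001100010000011 → 1, fb=0
101: 110110011000100000110 → 1, fb=0
102: 101100110001000001100 → 1, fb=1
103: 011001100010000011001 → 0, fb=0
104: 110011000100000110010 → 1, fb=0
105: 100110001000001100100 → 1, fb=1
106: 001100010000011001001 → 0, fb=0
107: 011000100000110010010 → 0, fb=1
108: 110001000001100100101 → 1, fb=1
109: 100010000011001001011 → 1, fb=0
110: 000100000110010010110 → 0, fb=1
111: 001000001100100101101 → 0, fb=0
112: 010000011001001011010 → 0, fb=1
113: 100000110010010110101 → 1, fb=1
114: 000001100100101101011 → 0, fb=1
115: 000011001001011010111 → 0, fb=1
116: 000110010010110101111 → 0, fb=1
117: 001100100101101011111 → 0, fb=1
118: 011001001011010111111 → 0, fb=1
119: 110010010110101111111 → 1, fb=0
120: 100100101101011111110 → 1, fb=0
121: 001001011010111111100 → 0, fb=0
122: 010010110101111111000 → 0, fb=0

100111000101110101001111001010001101110100110100010100100111010010000010000101100010111111101010001111101100110001000001100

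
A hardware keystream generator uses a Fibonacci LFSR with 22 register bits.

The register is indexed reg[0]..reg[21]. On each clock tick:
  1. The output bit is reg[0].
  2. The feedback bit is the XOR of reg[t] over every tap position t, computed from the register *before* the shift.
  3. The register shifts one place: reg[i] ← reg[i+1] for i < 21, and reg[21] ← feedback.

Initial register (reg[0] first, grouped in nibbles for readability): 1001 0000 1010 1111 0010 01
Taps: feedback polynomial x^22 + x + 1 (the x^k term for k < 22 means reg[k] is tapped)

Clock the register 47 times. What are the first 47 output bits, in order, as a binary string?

10010000101011110010011011000111110001011010110

step | reg (before) | out | fb
   0 | 1001000010101111001001 | 1 | 1
   1 | 0010000101011110010011 | 0 | 0
   2 | 0100001010111100100110 | 0 | 1
   3 | 1000010101111001001101 | 1 | 1
   4 | 0000101011110010011011 | 0 | 0
   5 | 0001010111100100110110 | 0 | 0
   6 | 0010101111001001101100 | 0 | 0
   7 | 0101011110010011011000 | 0 | 1
   8 | 1010111100100110110001 | 1 | 1
   9 | 0101111001001101100011 | 0 | 1
  10 | 1011110010011011000111 | 1 | 1
  11 | 0111100100110110001111 | 0 | 1
  12 | 1111001001101100011111 | 1 | 0
  13 | 1110010011011000111110 | 1 | 0
  14 | 1100100110110001111100 | 1 | 0
  15 | 1001001101100011111000 | 1 | 1
  16 | 0010011011000111110001 | 0 | 0
  17 | 0100110110001111100010 | 0 | 1
  18 | 1001101100011111000101 | 1 | 1
  19 | 0011011000111110001011 | 0 | 0
  20 | 0110110001111100010110 | 0 | 1
  21 | 1101100011111000101101 | 1 | 0
  22 | 1011000111110001011010 | 1 | 1
  23 | 0110001111100010110101 | 0 | 1
  24 | 1100011111000101101011 | 1 | 0
  25 | 1000111110001011010110 | 1 | 1
  26 | 0001111100010110101101 | 0 | 0
  27 | 0011111000101101011010 | 0 | 0
  28 | 0111110001011010110100 | 0 | 1
  29 | 1111100010110101101001 | 1 | 0
  30 | 1111000101101011010010 | 1 | 0
  31 | 1110001011010110100100 | 1 | 0
  32 | 1100010110101101001000 | 1 | 0
  33 | 1000101101011010010000 | 1 | 1
  34 | 0001011010110100100001 | 0 | 0
  35 | 0010110101101001000010 | 0 | 0
  36 | 0101101011010010000100 | 0 | 1
  37 | 1011010110100100001001 | 1 | 1
  38 | 0110101101001000010011 | 0 | 1
  39 | 1101011010010000100111 | 1 | 0
  40 | 1010110100100001001110 | 1 | 1
  41 | 0101101001000010011101 | 0 | 1
  42 | 1011010010000100111011 | 1 | 1
  43 | 0110100100001001110111 | 0 | 1
  44 | 1101001000010011101111 | 1 | 0
  45 | 1010010000100111011110 | 1 | 1
  46 | 0100100001001110111101 | 0 | 1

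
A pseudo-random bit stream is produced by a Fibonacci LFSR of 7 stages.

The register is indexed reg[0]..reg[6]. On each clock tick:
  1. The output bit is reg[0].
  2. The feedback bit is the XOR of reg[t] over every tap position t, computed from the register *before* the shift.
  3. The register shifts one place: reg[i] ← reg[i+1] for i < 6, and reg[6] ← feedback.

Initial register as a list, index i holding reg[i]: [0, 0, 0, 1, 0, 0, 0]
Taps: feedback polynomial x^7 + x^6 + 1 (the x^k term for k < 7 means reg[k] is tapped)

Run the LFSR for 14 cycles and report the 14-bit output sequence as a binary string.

00010000001111

step | reg (before) | out | fb
   0 | 0001000 | 0 | 0
   1 | 0010000 | 0 | 0
   2 | 0100000 | 0 | 0
   3 | 1000000 | 1 | 1
   4 | 0000001 | 0 | 1
   5 | 0000011 | 0 | 1
   6 | 0000111 | 0 | 1
   7 | 0001111 | 0 | 1
   8 | 0011111 | 0 | 1
   9 | 0111111 | 0 | 1
  10 | 1111111 | 1 | 0
  11 | 1111110 | 1 | 1
  12 | 1111101 | 1 | 0
  13 | 1111010 | 1 | 1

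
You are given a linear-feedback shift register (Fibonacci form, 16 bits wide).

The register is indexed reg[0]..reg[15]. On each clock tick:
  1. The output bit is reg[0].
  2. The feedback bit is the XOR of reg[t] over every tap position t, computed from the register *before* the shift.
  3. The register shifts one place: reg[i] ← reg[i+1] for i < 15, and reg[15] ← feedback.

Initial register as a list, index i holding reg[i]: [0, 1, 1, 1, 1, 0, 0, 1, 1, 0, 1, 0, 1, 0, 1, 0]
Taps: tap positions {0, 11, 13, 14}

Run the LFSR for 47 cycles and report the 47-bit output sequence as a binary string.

k : reg_k → out_k, fb_k
0: 0111100110101010 → 0, fb=1
1: 1111001101010101 → 1, fb=1
2: 1110011010101011 → 1, fb=0
3: 1100110101010110 → 1, fb=0
4: 1001101010101100 → 1, fb=0
5: 0011010101011000 → 0, fb=1
6: 0110101010110001 → 0, fb=1
7: 1101010101100011 → 1, fb=0
8: 1010101011000110 → 1, fb=1
9: 0101010110001101 → 0, fb=1
10: 1010101100011011 → 1, fb=1
11: 0101011000110111 → 0, fb=1
12: 1010110001101111 → 1, fb=1
13: 0101100011011111 → 0, fb=1
14: 1011000110111111 → 1, fb=0
15: 0110001101111110 → 0, fb=1
16: 1100011011111101 → 1, fb=1
17: 1000110111111011 → 1, fb=1
18: 0001101111110111 → 0, fb=1
19: 0011011111101111 → 0, fb=0
20: 0110111111011110 → 0, fb=1
21: 1101111110111101 → 1, fb=1
22: 1011111101111011 → 1, fb=1
23: 0111111011110111 → 0, fb=1
24: 1111110111101111 → 1, fb=1
25: 1111101111011111 → 1, fb=0
26: 1111011110111110 → 1, fb=0
27: 1110111101111100 → 1, fb=1
28: 1101111011111001 → 1, fb=0
29: 1011110111110010 → 1, fb=1
30: 0111101111100101 → 0, fb=1
31: 1111011111001011 → 1, fb=0
32: 1110111110010110 → 1, fb=0
33: 1101111100101100 → 1, fb=0
34: 1011111001011000 → 1, fb=0
35: 0111110010110000 → 0, fb=1
36: 1111100101100001 → 1, fb=1
37: 1111001011000011 → 1, fb=0
38: 1110010110000110 → 1, fb=1
39: 1100101100001101 → 1, fb=0
40: 1001011000011010 → 1, fb=1
41: 0010110000110101 → 0, fb=0
42: 0101100001101010 → 0, fb=1
43: 1011000011010101 → 1, fb=1
44: 0110000110101011 → 0, fb=1
45: 1100001101010111 → 1, fb=0
46: 1000011010101110 → 1, fb=1

01111001101010101100011011111101111011111001011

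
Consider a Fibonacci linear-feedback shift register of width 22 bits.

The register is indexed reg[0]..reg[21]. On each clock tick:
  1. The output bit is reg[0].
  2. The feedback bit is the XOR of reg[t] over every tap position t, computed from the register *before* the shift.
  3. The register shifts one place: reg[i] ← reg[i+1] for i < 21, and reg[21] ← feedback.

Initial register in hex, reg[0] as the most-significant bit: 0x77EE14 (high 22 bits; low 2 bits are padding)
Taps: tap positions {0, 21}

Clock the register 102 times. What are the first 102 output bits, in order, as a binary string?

011101111110111000010110100101010010111110010011100110001101010001110100010000100110000101100001111100

tick  register→output (feedback)
  0  0111011111101110000101→0 (1)
  1  1110111111011100001011→1 (0)
  2  1101111110111000010110→1 (1)
  3  1011111101110000101101→1 (0)
  4  0111111011100001011010→0 (0)
  5  1111110111000010110100→1 (1)
  6  1111101110000101101001→1 (0)
  7  1111011100001011010010→1 (1)
  8  1110111000010110100101→1 (0)
  9  1101110000101101001010→1 (1)
 10  1011100001011010010101→1 (0)
 11  0111000010110100101010→0 (0)
 12  1110000101101001010100→1 (1)
 13  1100001011010010101001→1 (0)
 14  1000010110100101010010→1 (1)
 15  0000101101001010100101→0 (1)
 16  0001011010010101001011→0 (1)
 17  0010110100101010010111→0 (1)
 18  0101101001010100101111→0 (1)
 19  1011010010101001011111→1 (0)
 20  0110100101010010111110→0 (0)
 21  1101001010100101111100→1 (1)
 22  1010010101001011111001→1 (0)
 23  0100101010010111110010→0 (0)
 24  1001010100101111100100→1 (1)
 25  0010101001011111001001→0 (1)
 26  0101010010111110010011→0 (1)
 27  1010100101111100100111→1 (0)
 28  0101001011111001001110→0 (0)
 29  1010010111110010011100→1 (1)
 30  0100101111100100111001→0 (1)
 31  1001011111001001110011→1 (0)
 32  0010111110010011100110→0 (0)
 33  0101111100100111001100→0 (0)
 34  1011111001001110011000→1 (1)
 35  0111110010011100110001→0 (1)
 36  1111100100111001100011→1 (0)
 37  1111001001110011000110→1 (1)
 38  1110010011100110001101→1 (0)
 39  1100100111001100011010→1 (1)
 40  1001001110011000110101→1 (0)
 41  0010011100110001101010→0 (0)
 42  0100111001100011010100→0 (0)
 43  1001110011000110101000→1 (1)
 44  0011100110001101010001→0 (1)
 45  0111001100011010100011→0 (1)
 46  1110011000110101000111→1 (0)
 47  1100110001101010001110→1 (1)
 48  1001100011010100011101→1 (0)
 49  0011000110101000111010→0 (0)
 50  0110001101010001110100→0 (0)
 51  1100011010100011101000→1 (1)
 52  1000110101000111010001→1 (0)
 53  0001101010001110100010→0 (0)
 54  0011010100011101000100→0 (0)
 55  0110101000111010001000→0 (0)
 56  1101010001110100010000→1 (1)
 57  1010100011101000100001→1 (0)
 58  0101000111010001000010→0 (0)
 59  1010001110100010000100→1 (1)
 60  0100011101000100001001→0 (1)
 61  1000111010001000010011→1 (0)
 62  0001110100010000100110→0 (0)
 63  0011101000100001001100→0 (0)
 64  0111010001000010011000→0 (0)
 65  1110100010000100110000→1 (1)
 66  1101000100001001100001→1 (0)
 67  1010001000010011000010→1 (1)
 68  0100010000100110000101→0 (1)
 69  1000100001001100001011→1 (0)
 70  0001000010011000010110→0 (0)
 71  0010000100110000101100→0 (0)
 72  0100001001100001011000→0 (0)
 73  1000010011000010110000→1 (1)
 74  0000100110000101100001→0 (1)
 75  0001001100001011000011→0 (1)
 76  0010011000010110000111→0 (1)
 77  0100110000101100001111→0 (1)
 78  1001100001011000011111→1 (0)
 79  0011000010110000111110→0 (0)
 80  0110000101100001111100→0 (0)
 81  1100001011000011111000→1 (1)
 82  1000010110000111110001→1 (0)
 83  0000101100001111100010→0 (0)
 84  0001011000011111000100→0 (0)
 85  0010110000111110001000→0 (0)
 86  0101100001111100010000→0 (0)
 87  1011000011111000100000→1 (1)
 88  0110000111110001000001→0 (1)
 89  1100001111100010000011→1 (0)
 90  1000011111000100000110→1 (1)
 91  0000111110001000001101→0 (1)
 92  0001111100010000011011→0 (1)
 93  0011111000100000110111→0 (1)
 94  0111110001000001101111→0 (1)
 95  1111100010000011011111→1 (0)
 96  1111000100000110111110→1 (1)
 97  1110001000001101111101→1 (0)
 98  1100010000011011111010→1 (1)
 99  1000100000110111110101→1 (0)
100  0001000001101111101010→0 (0)
101  0010000011011111010100→0 (0)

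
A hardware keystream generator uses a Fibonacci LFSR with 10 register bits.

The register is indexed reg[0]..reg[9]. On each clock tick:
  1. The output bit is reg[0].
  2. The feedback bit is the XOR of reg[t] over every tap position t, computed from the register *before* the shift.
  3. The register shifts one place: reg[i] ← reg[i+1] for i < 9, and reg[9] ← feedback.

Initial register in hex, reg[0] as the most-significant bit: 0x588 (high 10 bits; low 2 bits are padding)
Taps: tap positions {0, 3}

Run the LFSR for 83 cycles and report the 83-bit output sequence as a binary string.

step | reg (before) | out | fb
   0 | 0101100010 | 0 | 1
   1 | 1011000101 | 1 | 0
   2 | 0110001010 | 0 | 0
   3 | 1100010100 | 1 | 1
   4 | 1000101001 | 1 | 1
   5 | 0001010011 | 0 | 1
   6 | 0010100111 | 0 | 0
   7 | 0101001110 | 0 | 1
   8 | 1010011101 | 1 | 1
   9 | 0100111011 | 0 | 0
  10 | 1001110110 | 1 | 0
  11 | 0011101100 | 0 | 1
  12 | 0111011001 | 0 | 1
  13 | 1110110011 | 1 | 1
  14 | 1101100111 | 1 | 0
  15 | 1011001110 | 1 | 0
  16 | 0110011100 | 0 | 0
  17 | 1100111000 | 1 | 1
  18 | 1001110001 | 1 | 0
  19 | 0011100010 | 0 | 1
  20 | 0111000101 | 0 | 1
  21 | 1110001011 | 1 | 1
  22 | 1100010111 | 1 | 1
  23 | 1000101111 | 1 | 1
  24 | 0001011111 | 0 | 1
  25 | 0010111111 | 0 | 0
  26 | 0101111110 | 0 | 1
  27 | 1011111101 | 1 | 0
  28 | 0111111010 | 0 | 1
  29 | 1111110101 | 1 | 0
  30 | 1111101010 | 1 | 0
  31 | 1111010100 | 1 | 0
  32 | 1110101000 | 1 | 1
  33 | 1101010001 | 1 | 0
  34 | 1010100010 | 1 | 1
  35 | 0101000101 | 0 | 1
  36 | 1010001011 | 1 | 1
  37 | 0100010111 | 0 | 0
  38 | 1000101110 | 1 | 1
  39 | 0001011101 | 0 | 1
  40 | 0010111011 | 0 | 0
  41 | 0101110110 | 0 | 1
  42 | 1011101101 | 1 | 0
  43 | 0111011010 | 0 | 1
  44 | 1110110101 | 1 | 1
  45 | 1101101011 | 1 | 0
  46 | 1011010110 | 1 | 0
  47 | 0110101100 | 0 | 0
  48 | 1101011000 | 1 | 0
  49 | 1010110000 | 1 | 1
  50 | 0101100001 | 0 | 1
  51 | 1011000011 | 1 | 0
  52 | 0110000110 | 0 | 0
  53 | 1100001100 | 1 | 1
  54 | 1000011001 | 1 | 1
  55 | 0000110011 | 0 | 0
  56 | 0001100110 | 0 | 1
  57 | 0011001101 | 0 | 1
  58 | 0110011011 | 0 | 0
  59 | 1100110110 | 1 | 1
  60 | 1001101101 | 1 | 0
  61 | 0011011010 | 0 | 1
  62 | 0110110101 | 0 | 0
  63 | 1101101010 | 1 | 0
  64 | 1011010100 | 1 | 0
  65 | 0110101000 | 0 | 0
  66 | 1101010000 | 1 | 0
  67 | 1010100000 | 1 | 1
  68 | 0101000001 | 0 | 1
  69 | 1010000011 | 1 | 1
  70 | 0100000111 | 0 | 0
  71 | 1000001110 | 1 | 1
  72 | 0000011101 | 0 | 0
  73 | 0000111010 | 0 | 0
  74 | 0001110100 | 0 | 1
  75 | 0011101001 | 0 | 1
  76 | 0111010011 | 0 | 1
  77 | 1110100111 | 1 | 1
  78 | 1101001111 | 1 | 0
  79 | 1010011110 | 1 | 1
  80 | 0100111101 | 0 | 0
  81 | 1001111010 | 1 | 0
  82 | 0011110100 | 0 | 1

01011000101001110110011100010111111010100010111011010110000110011011010100000111010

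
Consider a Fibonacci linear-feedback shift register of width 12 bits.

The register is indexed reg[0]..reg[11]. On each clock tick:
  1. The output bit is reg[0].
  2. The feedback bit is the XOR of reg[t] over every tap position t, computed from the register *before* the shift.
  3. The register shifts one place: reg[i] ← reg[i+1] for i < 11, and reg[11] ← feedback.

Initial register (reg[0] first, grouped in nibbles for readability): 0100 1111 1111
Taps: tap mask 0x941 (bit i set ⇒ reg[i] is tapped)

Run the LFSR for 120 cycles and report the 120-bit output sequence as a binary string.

step | reg (before) | out | fb
   0 | 010011111111 | 0 | 1
   1 | 100111111111 | 1 | 0
   2 | 001111111110 | 0 | 0
   3 | 011111111100 | 0 | 0
   4 | 111111111000 | 1 | 1
   5 | 111111110001 | 1 | 1
   6 | 111111100011 | 1 | 1
   7 | 111111000111 | 1 | 0
   8 | 111110001110 | 1 | 0
   9 | 111100011100 | 1 | 0
  10 | 111000111000 | 1 | 1
  11 | 110001110001 | 1 | 1
  12 | 100011100011 | 1 | 1
  13 | 000111000111 | 0 | 1
  14 | 001110001111 | 0 | 0
  15 | 011100011110 | 0 | 1
  16 | 111000111101 | 1 | 0
  17 | 110001111010 | 1 | 1
  18 | 100011110101 | 1 | 1
  19 | 000111101011 | 0 | 1
  20 | 001111010111 | 0 | 1
  21 | 011110101111 | 0 | 1
  22 | 111101011111 | 1 | 1
  23 | 111010111111 | 1 | 0
  24 | 110101111110 | 1 | 1
  25 | 101011111101 | 1 | 0
  26 | 010111111010 | 0 | 0
  27 | 101111110100 | 1 | 0
  28 | 011111101000 | 0 | 0
  29 | 111111010000 | 1 | 1
  30 | 111110100001 | 1 | 1
  31 | 111101000011 | 1 | 0
  32 | 111010000110 | 1 | 1
  33 | 110100001101 | 1 | 1
  34 | 101000011011 | 1 | 1
  35 | 010000110111 | 0 | 0
  36 | 100001101110 | 1 | 1
  37 | 000011011101 | 0 | 0
  38 | 000110111010 | 0 | 0
  39 | 001101110100 | 0 | 1
  40 | 011011101001 | 0 | 1
  41 | 110111010011 | 1 | 0
  42 | 101110100110 | 1 | 0
  43 | 011101001100 | 0 | 1
  44 | 111010011001 | 1 | 1
  45 | 110100110011 | 1 | 1
  46 | 101001100111 | 1 | 1
  47 | 010011001111 | 0 | 0
  48 | 100110011110 | 1 | 0
  49 | 001100111100 | 0 | 0
  50 | 011001111000 | 0 | 0
  51 | 110011110000 | 1 | 0
  52 | 100111100000 | 1 | 0
  53 | 001111000000 | 0 | 0
  54 | 011110000000 | 0 | 0
  55 | 111100000000 | 1 | 1
  56 | 111000000001 | 1 | 0
  57 | 110000000010 | 1 | 1
  58 | 100000000101 | 1 | 0
  59 | 000000001010 | 0 | 1
  60 | 000000010101 | 0 | 1
  61 | 000000101011 | 0 | 1
  62 | 000001010111 | 0 | 1
  63 | 000010101111 | 0 | 1
  64 | 000101011111 | 0 | 0
  65 | 001010111110 | 0 | 0
  66 | 010101111100 | 0 | 0
  67 | 101011111000 | 1 | 1
  68 | 010111110001 | 0 | 0
  69 | 101111100010 | 1 | 0
  70 | 011111000100 | 0 | 0
  71 | 111110001000 | 1 | 0
  72 | 111100010000 | 1 | 1
  73 | 111000100001 | 1 | 1
  74 | 110001000011 | 1 | 0
  75 | 100010000110 | 1 | 1
  76 | 000100001101 | 0 | 0
  77 | 001000011010 | 0 | 1
  78 | 010000110101 | 0 | 0
  79 | 100001101010 | 1 | 1
  80 | 000011010101 | 0 | 1
  81 | 000110101011 | 0 | 1
  82 | 001101010111 | 0 | 1
  83 | 011010101111 | 0 | 1
  84 | 110101011111 | 1 | 1
  85 | 101010111111 | 1 | 0
  86 | 010101111110 | 0 | 0
  87 | 101011111100 | 1 | 1
  88 | 010111111001 | 0 | 1
  89 | 101111110011 | 1 | 1
  90 | 011111100111 | 0 | 0
  91 | 111111001110 | 1 | 0
  92 | 111110011100 | 1 | 0
  93 | 111100111000 | 1 | 1
  94 | 111001110001 | 1 | 1
  95 | 110011100011 | 1 | 1
  96 | 100111000111 | 1 | 0
  97 | 001110001110 | 0 | 1
  98 | 011100011101 | 0 | 0
  99 | 111000111010 | 1 | 1
 100 | 110001110101 | 1 | 1
 101 | 100011101011 | 1 | 0
 102 | 000111010110 | 0 | 0
 103 | 001110101100 | 0 | 0
 104 | 011101011000 | 0 | 1
 105 | 111010110001 | 1 | 1
 106 | 110101100011 | 1 | 1
 107 | 101011000111 | 1 | 0
 108 | 010110001110 | 0 | 1
 109 | 101100011101 | 1 | 1
 110 | 011000111011 | 0 | 1
 111 | 110001110111 | 1 | 1
 112 | 100011101111 | 1 | 0
 113 | 000111011110 | 0 | 1
 114 | 001110111101 | 0 | 1
 115 | 011101111011 | 0 | 1
 116 | 111011110111 | 1 | 1
 117 | 110111101111 | 1 | 0
 118 | 101111011110 | 1 | 0
 119 | 011110111100 | 0 | 0

010011111111100011100011110101111110100001101110100110011110000000010101111100010000110101011111100111000111010110001110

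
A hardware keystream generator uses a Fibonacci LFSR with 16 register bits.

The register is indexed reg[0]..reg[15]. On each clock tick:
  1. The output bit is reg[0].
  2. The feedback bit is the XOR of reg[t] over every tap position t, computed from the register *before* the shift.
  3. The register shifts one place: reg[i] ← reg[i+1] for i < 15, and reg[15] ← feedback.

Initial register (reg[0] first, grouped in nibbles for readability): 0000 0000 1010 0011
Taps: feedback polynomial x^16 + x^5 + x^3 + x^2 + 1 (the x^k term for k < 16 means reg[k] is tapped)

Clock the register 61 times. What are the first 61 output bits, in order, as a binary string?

0000000010100011000100110101010110101110000110111010010111011

step | reg (before) | out | fb
   0 | 0000000010100011 | 0 | 0
   1 | 0000000101000110 | 0 | 0
   2 | 0000001010001100 | 0 | 0
   3 | 0000010100011000 | 0 | 1
   4 | 0000101000110001 | 0 | 0
   5 | 0001010001100010 | 0 | 0
   6 | 0010100011000100 | 0 | 1
   7 | 0101000110001001 | 0 | 1
   8 | 1010001100010011 | 1 | 0
   9 | 0100011000100110 | 0 | 1
  10 | 1000110001001101 | 1 | 0
  11 | 0001100010011010 | 0 | 1
  12 | 0011000100110101 | 0 | 0
  13 | 0110001001101010 | 0 | 1
  14 | 1100010011010101 | 1 | 0
  15 | 1000100110101010 | 1 | 1
  16 | 0001001101010101 | 0 | 1
  17 | 0010011010101011 | 0 | 0
  18 | 0100110101010110 | 0 | 1
  19 | 1001101010101101 | 1 | 0
  20 | 0011010101011010 | 0 | 1
  21 | 0110101010110101 | 0 | 1
  22 | 1101010101101011 | 1 | 1
  23 | 1010101011010111 | 1 | 0
  24 | 0101010110101110 | 0 | 0
  25 | 1010101101011100 | 1 | 0
  26 | 0101011010111000 | 0 | 0
  27 | 1010110101110000 | 1 | 1
  28 | 0101101011100001 | 0 | 1
  29 | 1011010111000011 | 1 | 0
  30 | 0110101110000110 | 0 | 1
  31 | 1101011100001101 | 1 | 1
  32 | 1010111000011011 | 1 | 1
  33 | 0101110000110111 | 0 | 0
  34 | 1011100001101110 | 1 | 1
  35 | 0111000011011101 | 0 | 0
  36 | 1110000110111010 | 1 | 0
  37 | 1100001101110100 | 1 | 1
  38 | 1000011011101001 | 1 | 0
  39 | 0000110111010010 | 0 | 1
  40 | 0001101110100101 | 0 | 1
  41 | 0011011101001011 | 0 | 1
  42 | 0110111010010111 | 0 | 0
  43 | 1101110100101110 | 1 | 1
  44 | 1011101001011101 | 1 | 1
  45 | 0111010010111011 | 0 | 1
  46 | 1110100101110111 | 1 | 0
  47 | 1101001011101110 | 1 | 0
  48 | 1010010111011100 | 1 | 1
  49 | 0100101110111001 | 0 | 0
  50 | 1001011101110010 | 1 | 1
  51 | 0010111011100101 | 0 | 0
  52 | 0101110111001010 | 0 | 0
  53 | 1011101110010100 | 1 | 1
  54 | 0111011100101001 | 0 | 1
  55 | 1110111001010011 | 1 | 1
  56 | 1101110010100111 | 1 | 1
  57 | 1011100101001111 | 1 | 1
  58 | 0111001010011111 | 0 | 0
  59 | 1110010100111110 | 1 | 1
  60 | 1100101001111101 | 1 | 1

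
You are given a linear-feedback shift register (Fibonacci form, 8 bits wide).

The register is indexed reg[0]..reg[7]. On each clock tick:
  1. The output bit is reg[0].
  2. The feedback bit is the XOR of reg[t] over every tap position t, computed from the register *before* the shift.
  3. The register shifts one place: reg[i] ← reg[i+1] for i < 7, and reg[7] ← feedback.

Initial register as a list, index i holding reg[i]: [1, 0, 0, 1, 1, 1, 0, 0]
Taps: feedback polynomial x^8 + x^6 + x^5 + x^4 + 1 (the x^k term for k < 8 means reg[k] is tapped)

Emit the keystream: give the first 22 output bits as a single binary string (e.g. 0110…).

tick  register→output (feedback)
  0  10011100→1 (1)
  1  00111001→0 (1)
  2  01110011→0 (1)
  3  11100111→1 (1)
  4  11001111→1 (0)
  5  10011110→1 (0)
  6  00111100→0 (0)
  7  01111000→0 (1)
  8  11110001→1 (1)
  9  11100011→1 (0)
 10  11000110→1 (1)
 11  10001101→1 (1)
 12  00011011→0 (0)
 13  00110110→0 (0)
 14  01101100→0 (0)
 15  11011000→1 (0)
 16  10110000→1 (1)
 17  01100001→0 (0)
 18  11000010→1 (0)
 19  10000100→1 (0)
 20  00001000→0 (1)
 21  00010001→0 (0)

1001110011110001101100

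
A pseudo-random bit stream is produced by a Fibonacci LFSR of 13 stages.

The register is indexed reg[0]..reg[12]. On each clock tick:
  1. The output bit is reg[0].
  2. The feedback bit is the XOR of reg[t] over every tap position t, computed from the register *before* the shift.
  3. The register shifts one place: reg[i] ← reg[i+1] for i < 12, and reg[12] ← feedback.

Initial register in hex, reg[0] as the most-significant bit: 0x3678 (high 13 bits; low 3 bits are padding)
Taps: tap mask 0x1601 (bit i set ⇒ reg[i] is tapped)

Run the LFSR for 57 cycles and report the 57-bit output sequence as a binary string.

001101100111111011111101000001011111000111110100011110100

step | reg (before) | out | fb
   0 | 0011011001111 | 0 | 1
   1 | 0110110011111 | 0 | 1
   2 | 1101100111111 | 1 | 0
   3 | 1011001111110 | 1 | 1
   4 | 0110011111101 | 0 | 1
   5 | 1100111111011 | 1 | 1
   6 | 1001111110111 | 1 | 1
   7 | 0011111101111 | 0 | 1
   8 | 0111111011111 | 0 | 1
   9 | 1111110111111 | 1 | 0
  10 | 1111101111110 | 1 | 1
  11 | 1111011111101 | 1 | 0
  12 | 1110111111010 | 1 | 0
  13 | 1101111110100 | 1 | 0
  14 | 1011111101000 | 1 | 0
  15 | 0111111010000 | 0 | 0
  16 | 1111110100000 | 1 | 1
  17 | 1111101000001 | 1 | 0
  18 | 1111010000010 | 1 | 1
  19 | 1110100000101 | 1 | 1
  20 | 1101000001011 | 1 | 1
  21 | 1010000010111 | 1 | 1
  22 | 0100000101111 | 0 | 1
  23 | 1000001011111 | 1 | 0
  24 | 0000010111110 | 0 | 0
  25 | 0000101111100 | 0 | 0
  26 | 0001011111000 | 0 | 1
  27 | 0010111110001 | 0 | 1
  28 | 0101111100011 | 0 | 1
  29 | 1011111000111 | 1 | 1
  30 | 0111110001111 | 0 | 1
  31 | 1111100011111 | 1 | 0
  32 | 1111000111110 | 1 | 1
  33 | 1110001111101 | 1 | 0
  34 | 1100011111010 | 1 | 0
  35 | 1000111110100 | 1 | 0
  36 | 0001111101000 | 0 | 1
  37 | 0011111010001 | 0 | 1
  38 | 0111110100011 | 0 | 1
  39 | 1111101000111 | 1 | 1
  40 | 1111010001111 | 1 | 0
  41 | 1110100011110 | 1 | 1
  42 | 1101000111101 | 1 | 0
  43 | 1010001111010 | 1 | 0
  44 | 0100011110100 | 0 | 1
  45 | 1000111101001 | 1 | 1
  46 | 0001111010011 | 0 | 1
  47 | 0011110100111 | 0 | 0
  48 | 0111101001110 | 0 | 0
  49 | 1111010011100 | 1 | 1
  50 | 1110100111001 | 1 | 1
  51 | 1101001110011 | 1 | 0
  52 | 1010011100110 | 1 | 0
  53 | 0100111001100 | 0 | 0
  54 | 1001110011000 | 1 | 0
  55 | 0011100110000 | 0 | 0
  56 | 0111001100000 | 0 | 0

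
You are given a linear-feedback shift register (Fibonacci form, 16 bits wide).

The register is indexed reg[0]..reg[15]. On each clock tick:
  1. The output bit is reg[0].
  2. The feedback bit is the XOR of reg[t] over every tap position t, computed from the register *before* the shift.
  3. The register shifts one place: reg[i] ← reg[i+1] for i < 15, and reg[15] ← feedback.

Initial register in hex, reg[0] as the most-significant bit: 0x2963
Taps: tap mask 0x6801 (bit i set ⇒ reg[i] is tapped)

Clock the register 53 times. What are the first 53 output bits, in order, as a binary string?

00101001011000111010101110100010011011101010100000100

step | reg (before) | out | fb
   0 | 0010100101100011 | 0 | 1
   1 | 0101001011000111 | 0 | 0
   2 | 1010010110001110 | 1 | 1
   3 | 0100101100011101 | 0 | 0
   4 | 1001011000111010 | 1 | 1
   5 | 0010110001110101 | 0 | 0
   6 | 0101100011101010 | 0 | 1
   7 | 1011000111010101 | 1 | 1
   8 | 0110001110101011 | 0 | 1
   9 | 1100011101010111 | 1 | 0
  10 | 1000111010101110 | 1 | 1
  11 | 0001110101011101 | 0 | 0
  12 | 0011101010111010 | 0 | 0
  13 | 0111010101110100 | 0 | 0
  14 | 1110101011101000 | 1 | 1
  15 | 1101010111010001 | 1 | 0
  16 | 1010101110100010 | 1 | 0
  17 | 0101011101000100 | 0 | 1
  18 | 1010111010001001 | 1 | 1
  19 | 0101110100010011 | 0 | 0
  20 | 1011101000100110 | 1 | 1
  21 | 0111010001001101 | 0 | 1
  22 | 1110100010011011 | 1 | 1
  23 | 1101000100110111 | 1 | 0
  24 | 1010001001101110 | 1 | 1
  25 | 0100010011011101 | 0 | 0
  26 | 1000100110111010 | 1 | 1
  27 | 0001001101110101 | 0 | 0
  28 | 0010011011101010 | 0 | 1
  29 | 0100110111010101 | 0 | 0
  30 | 1001101110101010 | 1 | 0
  31 | 0011011101010100 | 0 | 0
  32 | 0110111010101000 | 0 | 0
  33 | 1101110101010000 | 1 | 0
  34 | 1011101010100000 | 1 | 1
  35 | 0111010101000001 | 0 | 0
  36 | 1110101010000010 | 1 | 0
  37 | 1101010100000100 | 1 | 0
  38 | 1010101000001000 | 1 | 1
  39 | 0101010000010001 | 0 | 1
  40 | 1010100000100011 | 1 | 0
  41 | 0101000001000110 | 0 | 0
  42 | 1010000010001100 | 1 | 0
  43 | 0100000100011000 | 0 | 1
  44 | 1000001000110001 | 1 | 0
  45 | 0000010001100010 | 0 | 1
  46 | 0000100011000101 | 0 | 1
  47 | 0001000110001011 | 0 | 1
  48 | 0010001100010111 | 0 | 1
  49 | 0100011000101111 | 0 | 0
  50 | 1000110001011110 | 1 | 0
  51 | 0001100010111100 | 0 | 0
  52 | 0011000101111000 | 0 | 1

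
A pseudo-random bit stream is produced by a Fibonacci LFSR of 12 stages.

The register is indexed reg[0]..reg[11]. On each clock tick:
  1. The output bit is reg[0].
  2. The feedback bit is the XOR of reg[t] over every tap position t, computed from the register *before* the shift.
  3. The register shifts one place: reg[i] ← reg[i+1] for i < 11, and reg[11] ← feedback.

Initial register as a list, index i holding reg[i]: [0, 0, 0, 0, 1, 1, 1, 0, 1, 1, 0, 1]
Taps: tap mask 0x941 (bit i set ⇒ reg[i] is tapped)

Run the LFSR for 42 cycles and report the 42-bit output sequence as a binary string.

k : reg_k → out_k, fb_k
0: 000011101101 → 0, fb=1
1: 000111011011 → 0, fb=0
2: 001110110110 → 0, fb=1
3: 011101101101 → 0, fb=1
4: 111011011011 → 1, fb=1
5: 110110110111 → 1, fb=1
6: 101101101111 → 1, fb=0
7: 011011011110 → 0, fb=1
8: 110110111101 → 1, fb=0
9: 101101111010 → 1, fb=1
10: 011011110101 → 0, fb=0
11: 110111101010 → 1, fb=1
12: 101111010101 → 1, fb=0
13: 011110101010 → 0, fb=0
14: 111101010100 → 1, fb=1
15: 111010101001 → 1, fb=0
16: 110101010010 → 1, fb=1
17: 101010100101 → 1, fb=1
18: 010101001011 → 0, fb=0
19: 101010010110 → 1, fb=1
20: 010100101101 → 0, fb=1
21: 101001011011 → 1, fb=1
22: 010010110111 → 0, fb=0
23: 100101101110 → 1, fb=1
24: 001011011101 → 0, fb=0
25: 010110111010 → 0, fb=0
26: 101101110100 → 1, fb=0
27: 011011101000 → 0, fb=0
28: 110111010000 → 1, fb=1
29: 101110100001 → 1, fb=1
30: 011101000011 → 0, fb=1
31: 111010000111 → 1, fb=0
32: 110100001110 → 1, fb=0
33: 101000011100 → 1, fb=0
34: 010000111000 → 0, fb=0
35: 100001110000 → 1, fb=0
36: 000011100000 → 0, fb=1
37: 000111000001 → 0, fb=1
38: 001110000011 → 0, fb=1
39: 011100000111 → 0, fb=1
40: 111000001111 → 1, fb=1
41: 110000011111 → 1, fb=1

000011101101101111010101001011011101000011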